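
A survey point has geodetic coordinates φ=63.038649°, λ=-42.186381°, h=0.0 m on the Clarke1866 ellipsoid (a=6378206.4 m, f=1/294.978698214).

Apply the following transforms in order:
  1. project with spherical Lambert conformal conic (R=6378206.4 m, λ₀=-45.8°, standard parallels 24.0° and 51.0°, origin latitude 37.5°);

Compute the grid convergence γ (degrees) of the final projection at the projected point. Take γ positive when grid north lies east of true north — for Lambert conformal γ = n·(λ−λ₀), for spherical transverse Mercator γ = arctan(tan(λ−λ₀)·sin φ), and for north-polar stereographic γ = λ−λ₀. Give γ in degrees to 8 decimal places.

start: φ=63.038649°, λ=-42.186381°, h=0.000 m
→ into lcc (λ₀=-45.8°): φ=63.03864900°, λ−λ₀=3.61361900°
convergence γ = 2.22082022°

2.22082022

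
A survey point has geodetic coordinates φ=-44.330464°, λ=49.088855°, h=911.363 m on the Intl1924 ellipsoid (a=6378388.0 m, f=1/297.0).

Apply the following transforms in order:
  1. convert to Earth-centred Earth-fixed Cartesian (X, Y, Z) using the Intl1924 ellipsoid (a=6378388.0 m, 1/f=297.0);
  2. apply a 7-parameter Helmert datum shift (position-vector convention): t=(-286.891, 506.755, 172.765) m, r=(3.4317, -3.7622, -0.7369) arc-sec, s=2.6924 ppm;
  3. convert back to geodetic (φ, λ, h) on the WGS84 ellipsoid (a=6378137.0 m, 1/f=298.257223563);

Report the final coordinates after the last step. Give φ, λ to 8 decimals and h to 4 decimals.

start: φ=-44.330464°, λ=49.088855°, h=911.363 m
→ ECEF (a=6378388.000, f=1/297.0): X=2993332.5525, Y=3454239.6889, Z=-4435147.6157
→ Helmert 7p (PV): X=2993146.9572, Y=3454818.8394, Z=-4434874.7248
→ geod (Bowring, a=6378137.000): φ=-44.32589786°, λ=49.09536711°, h=1153.3076 m

φ=-44.32589786°, λ=49.09536711°, h=1153.3076 m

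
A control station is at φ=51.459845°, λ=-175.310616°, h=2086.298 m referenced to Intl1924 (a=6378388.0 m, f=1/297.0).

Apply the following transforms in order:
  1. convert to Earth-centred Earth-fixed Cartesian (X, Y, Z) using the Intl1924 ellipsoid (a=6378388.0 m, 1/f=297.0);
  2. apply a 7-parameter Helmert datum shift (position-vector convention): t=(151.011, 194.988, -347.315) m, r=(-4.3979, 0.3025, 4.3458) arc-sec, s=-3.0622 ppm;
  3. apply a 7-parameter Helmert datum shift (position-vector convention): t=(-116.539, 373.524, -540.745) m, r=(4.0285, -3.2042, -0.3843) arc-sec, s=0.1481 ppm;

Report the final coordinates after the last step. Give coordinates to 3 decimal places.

X=-3970317.665 m, Y=-325175.381 m, Z=4966351.298 m

start: φ=51.459845°, λ=-175.310616°, h=2086.298 m
→ ECEF (a=6378388.000, f=1/297.0): X=-3970300.0878, Y=-325677.4910, Z=4967309.0963
→ Helmert 7p (PV): X=-3970122.7724, Y=-325459.2451, Z=4966959.3370
→ Helmert 7p (PV): X=-3970317.6645, Y=-325175.3807, Z=4966351.2977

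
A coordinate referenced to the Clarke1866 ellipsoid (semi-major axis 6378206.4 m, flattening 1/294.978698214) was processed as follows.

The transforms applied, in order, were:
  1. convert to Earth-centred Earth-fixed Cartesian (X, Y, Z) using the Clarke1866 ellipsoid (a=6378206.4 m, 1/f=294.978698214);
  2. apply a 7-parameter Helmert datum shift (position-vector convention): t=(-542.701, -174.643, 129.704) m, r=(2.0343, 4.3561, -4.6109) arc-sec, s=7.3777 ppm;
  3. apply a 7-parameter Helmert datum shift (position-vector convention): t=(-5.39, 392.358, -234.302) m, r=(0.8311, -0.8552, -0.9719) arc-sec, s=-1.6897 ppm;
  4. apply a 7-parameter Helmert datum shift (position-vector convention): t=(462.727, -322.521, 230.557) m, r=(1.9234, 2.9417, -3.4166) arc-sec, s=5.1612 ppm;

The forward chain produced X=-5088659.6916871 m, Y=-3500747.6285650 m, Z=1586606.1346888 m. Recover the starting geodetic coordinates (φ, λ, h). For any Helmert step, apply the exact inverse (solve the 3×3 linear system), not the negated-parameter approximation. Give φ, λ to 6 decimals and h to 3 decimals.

start: X=-5088659.6917, Y=-3500747.6286, Z=1586606.1347 m
→ Helmert⁻¹: X=-5089060.7943, Y=-3500476.5448, Z=1586327.4528
→ Helmert⁻¹: X=-5089040.9292, Y=-3500892.4045, Z=1586599.6415
→ Helmert⁻¹: X=-5088415.9322, Y=-3500790.0364, Z=1586385.2977
→ geod (Bowring, a=6378206.400): φ=14.49894900°, λ=-145.47233500°, h=-18.8710 m

φ=14.498949°, λ=-145.472335°, h=-18.871 m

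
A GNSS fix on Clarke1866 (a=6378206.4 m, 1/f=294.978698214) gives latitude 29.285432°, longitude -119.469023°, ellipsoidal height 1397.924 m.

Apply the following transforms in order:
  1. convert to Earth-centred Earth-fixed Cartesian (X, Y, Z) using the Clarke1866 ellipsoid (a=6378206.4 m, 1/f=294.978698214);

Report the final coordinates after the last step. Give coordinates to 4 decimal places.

X=-2739568.2584 m, Y=-4848284.6590 m, Z=3102046.2353 m

start: φ=29.285432°, λ=-119.469023°, h=1397.924 m
→ ECEF (a=6378206.400, f=1/294.978698214): X=-2739568.2584, Y=-4848284.6590, Z=3102046.2353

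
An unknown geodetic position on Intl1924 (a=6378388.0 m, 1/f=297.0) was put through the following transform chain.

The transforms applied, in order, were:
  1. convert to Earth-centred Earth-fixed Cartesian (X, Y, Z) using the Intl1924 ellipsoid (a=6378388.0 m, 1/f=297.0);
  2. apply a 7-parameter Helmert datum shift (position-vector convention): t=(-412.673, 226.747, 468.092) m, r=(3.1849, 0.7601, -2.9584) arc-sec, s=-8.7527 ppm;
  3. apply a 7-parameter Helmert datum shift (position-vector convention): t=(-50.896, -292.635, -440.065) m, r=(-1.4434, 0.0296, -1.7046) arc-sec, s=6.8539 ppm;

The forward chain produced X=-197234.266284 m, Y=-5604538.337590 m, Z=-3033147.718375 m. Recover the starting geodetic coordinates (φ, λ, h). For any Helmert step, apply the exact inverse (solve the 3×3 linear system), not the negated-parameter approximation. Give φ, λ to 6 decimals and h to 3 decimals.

φ=-28.569251°, λ=-92.009382°, h=2159.393 m

start: X=-197234.2663, Y=-5604538.3376, Z=-3033147.7184 m
→ Helmert⁻¹: X=-197135.2698, Y=-5604187.6987, Z=-3032726.1129
→ Helmert⁻¹: X=-196632.7574, Y=-5604513.1542, Z=-3033134.9401
→ geod (Bowring, a=6378388.000): φ=-28.56925100°, λ=-92.00938200°, h=2159.3930 m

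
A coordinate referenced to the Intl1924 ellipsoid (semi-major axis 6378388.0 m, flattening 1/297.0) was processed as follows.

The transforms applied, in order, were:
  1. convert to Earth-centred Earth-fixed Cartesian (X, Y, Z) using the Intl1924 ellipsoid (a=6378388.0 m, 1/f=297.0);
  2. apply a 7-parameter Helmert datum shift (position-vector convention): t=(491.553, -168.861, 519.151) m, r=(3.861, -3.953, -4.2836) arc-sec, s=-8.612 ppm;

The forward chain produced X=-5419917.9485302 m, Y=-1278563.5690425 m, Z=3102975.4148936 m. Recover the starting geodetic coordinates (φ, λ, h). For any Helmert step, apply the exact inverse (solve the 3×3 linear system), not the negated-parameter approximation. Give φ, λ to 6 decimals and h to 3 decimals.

start: X=-5419917.9485, Y=-1278563.5690, Z=3102975.4149 m
→ Helmert⁻¹: X=-5420370.1715, Y=-1278460.2084, Z=3102610.7932
→ geod (Bowring, a=6378388.000): φ=29.28725200°, λ=-166.72864500°, h=1753.1220 m

φ=29.287252°, λ=-166.728645°, h=1753.122 m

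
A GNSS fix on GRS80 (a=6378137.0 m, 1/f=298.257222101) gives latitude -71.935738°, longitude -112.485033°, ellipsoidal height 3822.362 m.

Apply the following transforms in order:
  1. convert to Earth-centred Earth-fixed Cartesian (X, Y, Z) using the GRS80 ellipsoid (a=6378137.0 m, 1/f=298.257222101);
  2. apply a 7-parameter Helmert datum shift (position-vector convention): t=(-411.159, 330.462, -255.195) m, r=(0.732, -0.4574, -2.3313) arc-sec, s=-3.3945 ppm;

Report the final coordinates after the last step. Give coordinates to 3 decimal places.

X=-759544.666 m, Y=-1833687.173 m, Z=-6045343.393 m

start: φ=-71.935738°, λ=-112.485033°, h=3822.362 m
→ ECEF (a=6378137.000, f=1/298.257222101): X=-759128.7596, Y=-1834053.8938, Z=-6045100.5255
→ Helmert 7p (PV): X=-759544.6658, Y=-1833687.1731, Z=-6045343.3926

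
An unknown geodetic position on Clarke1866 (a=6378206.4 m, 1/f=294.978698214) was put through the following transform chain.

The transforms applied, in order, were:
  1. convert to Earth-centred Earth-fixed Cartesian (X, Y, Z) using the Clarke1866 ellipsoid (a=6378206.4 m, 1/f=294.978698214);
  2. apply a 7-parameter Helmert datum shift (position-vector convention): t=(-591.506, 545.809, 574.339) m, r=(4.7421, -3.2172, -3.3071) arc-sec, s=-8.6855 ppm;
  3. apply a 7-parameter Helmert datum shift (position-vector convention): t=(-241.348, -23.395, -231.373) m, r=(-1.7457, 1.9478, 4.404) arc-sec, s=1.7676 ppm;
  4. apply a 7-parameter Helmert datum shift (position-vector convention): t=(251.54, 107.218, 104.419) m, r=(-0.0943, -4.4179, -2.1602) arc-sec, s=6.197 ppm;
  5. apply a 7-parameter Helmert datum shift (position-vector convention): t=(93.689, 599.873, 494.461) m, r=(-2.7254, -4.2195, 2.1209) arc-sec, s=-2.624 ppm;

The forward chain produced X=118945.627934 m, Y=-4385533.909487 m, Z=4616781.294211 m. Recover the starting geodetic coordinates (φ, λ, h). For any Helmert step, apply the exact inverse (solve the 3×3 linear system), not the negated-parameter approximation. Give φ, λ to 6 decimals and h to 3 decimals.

φ=46.641199°, λ=-88.437859°, h=2181.484 m

start: X=118945.6279, Y=-4385533.9095, Z=4616781.2942 m
→ Helmert⁻¹: X=118901.5831, Y=-4386207.5092, Z=4616238.5586
→ Helmert⁻¹: X=118794.1155, Y=-4386288.4116, Z=4616100.9839
→ Helmert⁻¹: X=118898.0078, Y=-4386298.8716, Z=4616288.1969
→ Helmert⁻¹: X=119632.8815, Y=-4386774.7447, Z=4615852.9355
→ geod (Bowring, a=6378206.400): φ=46.64119900°, λ=-88.43785900°, h=2181.4840 m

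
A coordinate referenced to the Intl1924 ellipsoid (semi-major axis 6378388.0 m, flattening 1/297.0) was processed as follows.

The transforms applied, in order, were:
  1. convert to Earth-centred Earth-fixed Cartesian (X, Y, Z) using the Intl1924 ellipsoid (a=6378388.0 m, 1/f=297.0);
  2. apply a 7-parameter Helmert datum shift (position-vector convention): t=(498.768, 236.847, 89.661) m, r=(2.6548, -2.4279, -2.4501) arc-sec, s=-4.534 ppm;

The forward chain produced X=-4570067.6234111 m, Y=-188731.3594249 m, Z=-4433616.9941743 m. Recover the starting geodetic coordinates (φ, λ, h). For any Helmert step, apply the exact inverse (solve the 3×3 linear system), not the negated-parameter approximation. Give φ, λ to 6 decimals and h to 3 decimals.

start: X=-4570067.6234, Y=-188731.3594, Z=-4433616.9942 m
→ Helmert⁻¹: X=-4570637.0563, Y=-189080.4202, Z=-4433670.5241
→ geod (Bowring, a=6378388.000): φ=-44.29713400°, λ=-177.63111000°, h=2591.4960 m

φ=-44.297134°, λ=-177.631110°, h=2591.496 m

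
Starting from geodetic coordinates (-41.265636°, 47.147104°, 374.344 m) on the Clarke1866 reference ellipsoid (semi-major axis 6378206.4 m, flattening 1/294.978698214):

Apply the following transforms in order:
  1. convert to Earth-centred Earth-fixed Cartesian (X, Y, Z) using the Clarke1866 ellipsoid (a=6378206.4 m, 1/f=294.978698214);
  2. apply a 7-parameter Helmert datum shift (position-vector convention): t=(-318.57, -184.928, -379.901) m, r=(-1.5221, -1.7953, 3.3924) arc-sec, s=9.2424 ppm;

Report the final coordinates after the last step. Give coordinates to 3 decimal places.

start: φ=-41.265636°, λ=47.147104°, h=374.344 m
→ ECEF (a=6378206.400, f=1/294.978698214): X=3265654.3076, Y=3520061.5552, Z=-4184689.9470
→ Helmert 7p (PV): X=3265344.4490, Y=3519931.9906, Z=-4185106.0765

X=3265344.449 m, Y=3519931.991 m, Z=-4185106.077 m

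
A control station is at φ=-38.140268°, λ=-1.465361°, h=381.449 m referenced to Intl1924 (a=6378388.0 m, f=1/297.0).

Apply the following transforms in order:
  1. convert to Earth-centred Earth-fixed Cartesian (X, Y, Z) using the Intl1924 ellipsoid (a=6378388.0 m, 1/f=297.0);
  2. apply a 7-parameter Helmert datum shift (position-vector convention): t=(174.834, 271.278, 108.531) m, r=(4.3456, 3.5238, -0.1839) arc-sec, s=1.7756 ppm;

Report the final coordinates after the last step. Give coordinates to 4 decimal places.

X=5021827.5562 m, Y=-128111.0264 m, Z=-3917987.3920 m

start: φ=-38.140268°, λ=-1.465361°, h=381.449 m
→ ECEF (a=6378388.000, f=1/297.0): X=5021710.8549, Y=-128460.1439, Z=-3918000.4694
→ Helmert 7p (PV): X=5021827.5562, Y=-128111.0264, Z=-3917987.3920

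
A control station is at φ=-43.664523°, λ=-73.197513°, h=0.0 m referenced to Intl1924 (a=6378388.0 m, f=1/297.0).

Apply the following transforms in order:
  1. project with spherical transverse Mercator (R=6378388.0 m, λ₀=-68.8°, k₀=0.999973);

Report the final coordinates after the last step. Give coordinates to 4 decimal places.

start: φ=-43.664523°, λ=-73.197513°, h=0.000 m
→ tm (R=6378388.0, λ₀=-68.8°): E=-354142.9432, N=-4870165.2442

E=-354142.9432 m, N=-4870165.2442 m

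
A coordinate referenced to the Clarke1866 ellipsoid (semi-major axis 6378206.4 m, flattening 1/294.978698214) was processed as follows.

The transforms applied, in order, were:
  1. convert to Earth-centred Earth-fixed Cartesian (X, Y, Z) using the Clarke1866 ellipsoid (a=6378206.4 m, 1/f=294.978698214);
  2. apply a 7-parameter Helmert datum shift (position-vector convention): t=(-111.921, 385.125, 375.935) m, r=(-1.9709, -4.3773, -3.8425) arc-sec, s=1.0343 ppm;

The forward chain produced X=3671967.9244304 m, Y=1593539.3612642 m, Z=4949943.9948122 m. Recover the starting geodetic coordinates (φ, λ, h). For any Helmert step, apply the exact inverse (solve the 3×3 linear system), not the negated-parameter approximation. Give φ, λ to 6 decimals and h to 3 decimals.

start: X=3671967.9244, Y=1593539.3613, Z=4949943.9948 m
→ Helmert⁻¹: X=3672151.4053, Y=1593173.7034, Z=4949500.2341
→ geod (Bowring, a=6378206.400): φ=51.22624300°, λ=23.45375300°, h=459.9500 m

φ=51.226243°, λ=23.453753°, h=459.950 m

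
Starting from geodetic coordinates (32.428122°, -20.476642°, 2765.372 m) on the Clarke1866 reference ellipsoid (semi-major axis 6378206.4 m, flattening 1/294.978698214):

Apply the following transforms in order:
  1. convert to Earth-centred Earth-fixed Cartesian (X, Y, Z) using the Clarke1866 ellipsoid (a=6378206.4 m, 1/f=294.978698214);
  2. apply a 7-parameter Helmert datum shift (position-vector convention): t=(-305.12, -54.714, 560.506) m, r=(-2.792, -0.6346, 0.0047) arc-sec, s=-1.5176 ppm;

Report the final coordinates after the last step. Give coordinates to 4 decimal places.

X=5050233.8686 m, Y=-1885985.1548 m, Z=3402496.2971 m

start: φ=32.428122°, λ=-20.476642°, h=2765.372 m
→ ECEF (a=6378206.400, f=1/294.978698214): X=5050557.0767, Y=-1885979.4661, Z=3401899.8866
→ Helmert 7p (PV): X=5050233.8686, Y=-1885985.1548, Z=3402496.2971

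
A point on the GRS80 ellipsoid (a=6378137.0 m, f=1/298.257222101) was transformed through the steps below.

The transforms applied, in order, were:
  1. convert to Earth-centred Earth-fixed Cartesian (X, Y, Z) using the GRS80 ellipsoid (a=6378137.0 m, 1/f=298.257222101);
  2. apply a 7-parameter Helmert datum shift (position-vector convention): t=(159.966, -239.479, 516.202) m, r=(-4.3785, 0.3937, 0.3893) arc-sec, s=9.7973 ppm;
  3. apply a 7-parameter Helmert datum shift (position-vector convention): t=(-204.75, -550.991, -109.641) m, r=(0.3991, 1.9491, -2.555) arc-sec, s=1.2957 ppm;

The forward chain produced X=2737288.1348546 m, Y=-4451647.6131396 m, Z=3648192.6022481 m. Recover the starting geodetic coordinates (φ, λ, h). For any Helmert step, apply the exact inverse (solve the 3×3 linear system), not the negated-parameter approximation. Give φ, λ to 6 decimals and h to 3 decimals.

φ=35.099439°, λ=-58.408153°, h=1378.397 m

start: X=2737288.1349, Y=-4451647.6131, Z=3648192.6022 m
→ Helmert⁻¹: X=2737509.9981, Y=-4451049.8862, Z=3648331.9966
→ Helmert⁻¹: X=2737307.8509, Y=-4450849.3997, Z=3647690.8002
→ geod (Bowring, a=6378137.000): φ=35.09943900°, λ=-58.40815300°, h=1378.3970 m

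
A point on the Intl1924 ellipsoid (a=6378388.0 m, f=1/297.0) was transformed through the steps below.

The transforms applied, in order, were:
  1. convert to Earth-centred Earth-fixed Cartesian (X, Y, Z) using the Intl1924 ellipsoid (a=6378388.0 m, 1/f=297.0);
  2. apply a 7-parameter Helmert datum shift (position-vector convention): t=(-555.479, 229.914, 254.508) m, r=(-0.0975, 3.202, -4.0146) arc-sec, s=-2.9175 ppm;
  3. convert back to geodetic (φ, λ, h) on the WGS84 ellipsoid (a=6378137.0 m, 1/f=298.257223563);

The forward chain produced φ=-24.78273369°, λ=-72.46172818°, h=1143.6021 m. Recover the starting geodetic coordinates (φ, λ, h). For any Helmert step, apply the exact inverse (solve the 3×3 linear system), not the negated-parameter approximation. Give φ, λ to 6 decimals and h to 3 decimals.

start: φ=-24.782734°, λ=-72.461728°, h=1143.602 m
→ ECEF (a=6378137.000, f=1/298.257223563): X=1746336.3226, Y=-5525798.1473, Z=-2657722.6169
→ Helmert⁻¹: X=1747045.7142, Y=-5526008.9238, Z=-2657960.3710
→ geod (Bowring, a=6378388.000): φ=-24.78373900°, λ=-72.45566900°, h=1384.8560 m

φ=-24.783739°, λ=-72.455669°, h=1384.856 m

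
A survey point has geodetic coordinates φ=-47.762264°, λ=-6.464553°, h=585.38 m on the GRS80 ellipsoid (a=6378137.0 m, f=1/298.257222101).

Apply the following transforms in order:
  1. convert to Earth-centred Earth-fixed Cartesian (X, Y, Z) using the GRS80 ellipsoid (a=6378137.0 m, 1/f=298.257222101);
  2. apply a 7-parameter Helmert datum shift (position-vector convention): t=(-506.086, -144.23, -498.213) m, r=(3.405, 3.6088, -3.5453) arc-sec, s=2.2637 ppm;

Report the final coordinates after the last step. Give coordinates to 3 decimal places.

X=4267817.965 m, Y=-483789.609 m, Z=-4700173.144 m

start: φ=-47.762264°, λ=-6.464553°, h=585.380 m
→ ECEF (a=6378137.000, f=1/298.257222101): X=4268404.9255, Y=-483648.4991, Z=-4699581.6283
→ Helmert 7p (PV): X=4267817.9650, Y=-483789.6095, Z=-4700173.1438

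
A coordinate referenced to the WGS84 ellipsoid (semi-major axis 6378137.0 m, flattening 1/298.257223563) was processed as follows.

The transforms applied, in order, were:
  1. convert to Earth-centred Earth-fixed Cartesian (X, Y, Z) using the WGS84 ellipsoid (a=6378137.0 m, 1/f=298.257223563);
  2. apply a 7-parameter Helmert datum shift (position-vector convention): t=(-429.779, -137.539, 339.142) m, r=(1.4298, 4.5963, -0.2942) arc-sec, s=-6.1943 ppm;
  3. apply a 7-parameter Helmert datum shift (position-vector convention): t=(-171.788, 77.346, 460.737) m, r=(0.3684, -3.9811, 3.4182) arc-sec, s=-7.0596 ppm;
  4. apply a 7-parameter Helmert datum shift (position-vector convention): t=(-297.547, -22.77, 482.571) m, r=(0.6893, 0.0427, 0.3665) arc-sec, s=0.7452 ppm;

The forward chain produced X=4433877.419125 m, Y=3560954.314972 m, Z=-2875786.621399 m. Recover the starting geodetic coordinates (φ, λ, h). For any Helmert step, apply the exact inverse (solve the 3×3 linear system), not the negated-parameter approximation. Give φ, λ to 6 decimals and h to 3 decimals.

φ=-26.988349°, λ=38.762471°, h=151.152 m

start: X=4433877.4191, Y=3560954.3150, Z=-2875786.6214 m
→ Helmert⁻¹: X=4434178.5845, Y=3560956.9405, Z=-2876278.0311
→ Helmert⁻¹: X=4434385.1612, Y=3560826.1087, Z=-2876851.0244
→ Helmert⁻¹: X=4434901.4445, Y=3560972.0872, Z=-2877133.8478
→ geod (Bowring, a=6378137.000): φ=-26.98834900°, λ=38.76247100°, h=151.1520 m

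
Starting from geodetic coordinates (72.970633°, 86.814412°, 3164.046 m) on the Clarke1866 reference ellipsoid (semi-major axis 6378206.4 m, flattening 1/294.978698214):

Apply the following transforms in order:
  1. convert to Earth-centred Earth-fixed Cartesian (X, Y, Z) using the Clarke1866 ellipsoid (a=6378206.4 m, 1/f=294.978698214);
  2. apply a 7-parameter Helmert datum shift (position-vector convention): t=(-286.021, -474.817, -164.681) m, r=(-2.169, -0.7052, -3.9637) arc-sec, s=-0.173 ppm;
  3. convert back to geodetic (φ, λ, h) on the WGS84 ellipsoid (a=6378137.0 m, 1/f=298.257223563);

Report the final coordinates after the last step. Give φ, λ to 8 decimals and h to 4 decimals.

start: φ=72.970633°, λ=86.814412°, h=3164.046 m
→ ECEF (a=6378206.400, f=1/294.978698214): X=104175.8748, Y=1871769.4492, Z=6079127.8171
→ Helmert 7p (PV): X=103905.0207, Y=1871356.2322, Z=6078942.7578
→ geod (Bowring, a=6378137.000): φ=72.97261297°, λ=86.82197729°, h=2713.8271 m

φ=72.97261297°, λ=86.82197729°, h=2713.8271 m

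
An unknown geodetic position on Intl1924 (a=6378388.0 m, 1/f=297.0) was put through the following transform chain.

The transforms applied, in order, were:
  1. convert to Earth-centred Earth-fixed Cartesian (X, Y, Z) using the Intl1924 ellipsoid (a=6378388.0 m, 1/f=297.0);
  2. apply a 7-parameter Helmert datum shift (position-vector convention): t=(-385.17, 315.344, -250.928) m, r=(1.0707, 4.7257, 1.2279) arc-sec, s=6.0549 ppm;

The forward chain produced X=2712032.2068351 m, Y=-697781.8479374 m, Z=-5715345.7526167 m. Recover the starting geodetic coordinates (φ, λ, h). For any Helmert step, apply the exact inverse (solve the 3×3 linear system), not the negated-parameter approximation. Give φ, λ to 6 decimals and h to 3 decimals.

φ=-64.042774°, λ=-14.433287°, h=3406.707 m

start: X=2712032.2068, Y=-697781.8479, Z=-5715345.7526 m
→ Helmert⁻¹: X=2712527.7328, Y=-698138.7788, Z=-5714994.4502
→ geod (Bowring, a=6378388.000): φ=-64.04277400°, λ=-14.43328700°, h=3406.7070 m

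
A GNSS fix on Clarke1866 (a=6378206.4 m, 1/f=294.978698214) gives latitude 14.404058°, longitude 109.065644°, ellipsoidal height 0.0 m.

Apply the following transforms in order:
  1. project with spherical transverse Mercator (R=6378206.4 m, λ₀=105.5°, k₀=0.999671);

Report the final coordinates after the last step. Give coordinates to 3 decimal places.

start: φ=14.404058°, λ=109.065644°, h=0.000 m
→ tm (R=6378206.4, λ₀=105.5°): E=384543.7630, N=1605921.5954

E=384543.763 m, N=1605921.595 m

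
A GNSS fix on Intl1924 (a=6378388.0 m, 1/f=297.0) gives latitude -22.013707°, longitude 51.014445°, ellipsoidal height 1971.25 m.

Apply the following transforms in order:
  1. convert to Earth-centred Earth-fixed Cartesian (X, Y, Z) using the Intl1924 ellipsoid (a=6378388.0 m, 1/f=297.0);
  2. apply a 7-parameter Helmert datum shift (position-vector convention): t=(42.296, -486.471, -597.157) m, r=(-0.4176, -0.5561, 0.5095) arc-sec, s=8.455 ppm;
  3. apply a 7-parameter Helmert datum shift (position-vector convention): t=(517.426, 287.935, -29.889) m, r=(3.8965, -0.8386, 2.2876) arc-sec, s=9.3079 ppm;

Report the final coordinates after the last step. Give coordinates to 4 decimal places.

start: φ=-22.013707°, λ=51.014445°, h=1971.250 m
→ ECEF (a=6378388.000, f=1/297.0): X=3723151.3527, Y=4600079.8315, Z=-2376589.5244
→ Helmert 7p (PV): X=3723220.1725, Y=4599636.6392, Z=-2377206.0509
→ Helmert 7p (PV): X=3723730.9057, Y=4600053.5880, Z=-2377156.0377

X=3723730.9057 m, Y=4600053.5880 m, Z=-2377156.0377 m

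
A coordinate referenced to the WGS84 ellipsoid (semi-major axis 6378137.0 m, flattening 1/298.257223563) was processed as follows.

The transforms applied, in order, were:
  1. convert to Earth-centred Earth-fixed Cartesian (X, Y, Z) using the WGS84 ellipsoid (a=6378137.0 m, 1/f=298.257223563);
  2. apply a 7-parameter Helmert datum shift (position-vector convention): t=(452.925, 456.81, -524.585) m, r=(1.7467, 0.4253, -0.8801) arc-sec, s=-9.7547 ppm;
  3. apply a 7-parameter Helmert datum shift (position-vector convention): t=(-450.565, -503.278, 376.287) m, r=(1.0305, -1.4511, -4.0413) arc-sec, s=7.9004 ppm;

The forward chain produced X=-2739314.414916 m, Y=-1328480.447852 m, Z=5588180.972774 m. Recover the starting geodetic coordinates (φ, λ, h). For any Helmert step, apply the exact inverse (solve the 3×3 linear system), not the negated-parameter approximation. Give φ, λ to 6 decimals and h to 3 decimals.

φ=61.581043°, λ=-154.128574°, h=2189.689 m

start: X=-2739314.4149, Y=-1328480.4479, Z=5588180.9728 m
→ Helmert⁻¹: X=-2738776.8821, Y=-1327992.4220, Z=5587786.4425
→ Helmert⁻¹: X=-2739262.3823, Y=-1328426.5551, Z=5588371.1417
→ geod (Bowring, a=6378137.000): φ=61.58104300°, λ=-154.12857400°, h=2189.6890 m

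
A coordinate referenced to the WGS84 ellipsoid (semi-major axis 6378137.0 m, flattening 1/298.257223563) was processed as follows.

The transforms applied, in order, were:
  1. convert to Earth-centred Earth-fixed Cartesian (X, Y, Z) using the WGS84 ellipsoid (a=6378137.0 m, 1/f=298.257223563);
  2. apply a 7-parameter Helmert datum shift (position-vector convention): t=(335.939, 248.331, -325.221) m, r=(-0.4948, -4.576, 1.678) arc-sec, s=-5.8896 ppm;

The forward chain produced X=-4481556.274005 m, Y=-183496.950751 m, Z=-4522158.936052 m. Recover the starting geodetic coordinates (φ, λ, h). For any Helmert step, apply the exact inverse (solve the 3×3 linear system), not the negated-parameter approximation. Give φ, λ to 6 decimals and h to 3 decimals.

start: X=-4481556.2740, Y=-183496.9508, Z=-4522158.9361 m
→ Helmert⁻¹: X=-4482020.4197, Y=-183699.0549, Z=-4521761.3537
→ geod (Bowring, a=6378137.000): φ=-45.42120100°, λ=-177.65300200°, h=2014.4330 m

φ=-45.421201°, λ=-177.653002°, h=2014.433 m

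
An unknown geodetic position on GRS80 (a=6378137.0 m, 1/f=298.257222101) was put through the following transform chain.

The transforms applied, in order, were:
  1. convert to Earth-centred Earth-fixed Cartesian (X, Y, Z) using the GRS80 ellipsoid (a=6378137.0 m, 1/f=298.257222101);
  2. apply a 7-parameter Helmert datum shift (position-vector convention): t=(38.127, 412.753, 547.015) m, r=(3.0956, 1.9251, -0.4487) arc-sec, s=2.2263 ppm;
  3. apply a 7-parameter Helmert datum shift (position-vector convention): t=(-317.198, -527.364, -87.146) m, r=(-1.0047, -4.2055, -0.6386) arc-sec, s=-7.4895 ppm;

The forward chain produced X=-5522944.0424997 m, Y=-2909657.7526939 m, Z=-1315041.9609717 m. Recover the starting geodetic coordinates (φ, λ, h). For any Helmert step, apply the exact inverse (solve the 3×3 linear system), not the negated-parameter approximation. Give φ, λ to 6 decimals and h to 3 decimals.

start: X=-5522944.0425, Y=-2909657.7527, Z=-1315041.9610 m
→ Helmert⁻¹: X=-5522686.0083, Y=-2909162.8705, Z=-1314866.2326
→ Helmert⁻¹: X=-5522693.2337, Y=-2909600.9014, Z=-1315418.1962
→ geod (Bowring, a=6378137.000): φ=-11.97756300°, λ=-152.21774000°, h=2137.3340 m

φ=-11.977563°, λ=-152.217740°, h=2137.334 m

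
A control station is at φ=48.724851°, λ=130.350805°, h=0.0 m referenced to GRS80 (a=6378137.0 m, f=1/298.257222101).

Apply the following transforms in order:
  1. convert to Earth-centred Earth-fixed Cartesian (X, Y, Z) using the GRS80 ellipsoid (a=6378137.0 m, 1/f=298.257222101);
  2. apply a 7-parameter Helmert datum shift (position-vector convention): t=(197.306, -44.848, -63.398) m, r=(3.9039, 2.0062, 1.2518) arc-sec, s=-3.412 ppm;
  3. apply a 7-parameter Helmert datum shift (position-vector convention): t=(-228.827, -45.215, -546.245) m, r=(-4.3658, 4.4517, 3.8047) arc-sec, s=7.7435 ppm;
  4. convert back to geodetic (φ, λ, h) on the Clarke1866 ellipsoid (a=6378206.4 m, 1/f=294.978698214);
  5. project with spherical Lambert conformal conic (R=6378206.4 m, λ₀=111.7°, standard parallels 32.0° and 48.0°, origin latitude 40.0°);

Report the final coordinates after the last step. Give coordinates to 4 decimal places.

E=1362316.1614 m, N=1108965.7397 m

start: φ=48.724851°, λ=130.350805°, h=0.000 m
→ ECEF (a=6378137.000, f=1/298.257222101): X=-2729378.8738, Y=3212593.9000, Z=4770428.9441
→ Helmert 7p (PV): X=-2729145.3534, Y=3212431.2385, Z=4770436.6196
→ Helmert 7p (PV): X=-2729351.6111, Y=3212461.5294, Z=4769918.2217
→ geod (Bowring, a=6378206.400): φ=48.72474469°, λ=130.35168752°, h=-397.2421 m
→ lcc (R=6378206.4, λ₀=111.7°): E=1362316.1614, N=1108965.7397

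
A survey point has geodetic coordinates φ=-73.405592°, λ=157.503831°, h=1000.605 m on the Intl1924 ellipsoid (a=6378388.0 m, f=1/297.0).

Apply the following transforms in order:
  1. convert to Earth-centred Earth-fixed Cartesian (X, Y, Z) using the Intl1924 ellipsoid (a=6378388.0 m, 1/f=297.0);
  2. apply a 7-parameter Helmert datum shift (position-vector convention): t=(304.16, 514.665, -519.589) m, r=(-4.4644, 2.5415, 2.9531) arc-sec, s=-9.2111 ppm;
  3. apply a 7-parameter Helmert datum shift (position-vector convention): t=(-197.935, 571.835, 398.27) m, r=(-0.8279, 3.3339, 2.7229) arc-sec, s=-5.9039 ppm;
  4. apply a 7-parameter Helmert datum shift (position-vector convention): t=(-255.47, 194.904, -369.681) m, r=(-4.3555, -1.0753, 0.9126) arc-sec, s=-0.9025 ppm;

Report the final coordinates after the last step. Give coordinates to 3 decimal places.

start: φ=-73.405592°, λ=157.503831°, h=1000.605 m
→ ECEF (a=6378388.000, f=1/297.0): X=-1688501.5606, Y=699267.9805, Z=-6091427.5072
→ Helmert 7p (PV): X=-1688266.9141, Y=699620.1886, Z=-6091885.3175
→ Helmert 7p (PV): X=-1688562.5811, Y=700141.1551, Z=-6091426.6021
→ Helmert 7p (PV): X=-1688787.8691, Y=700199.3295, Z=-6091814.3726

X=-1688787.869 m, Y=700199.330 m, Z=-6091814.373 m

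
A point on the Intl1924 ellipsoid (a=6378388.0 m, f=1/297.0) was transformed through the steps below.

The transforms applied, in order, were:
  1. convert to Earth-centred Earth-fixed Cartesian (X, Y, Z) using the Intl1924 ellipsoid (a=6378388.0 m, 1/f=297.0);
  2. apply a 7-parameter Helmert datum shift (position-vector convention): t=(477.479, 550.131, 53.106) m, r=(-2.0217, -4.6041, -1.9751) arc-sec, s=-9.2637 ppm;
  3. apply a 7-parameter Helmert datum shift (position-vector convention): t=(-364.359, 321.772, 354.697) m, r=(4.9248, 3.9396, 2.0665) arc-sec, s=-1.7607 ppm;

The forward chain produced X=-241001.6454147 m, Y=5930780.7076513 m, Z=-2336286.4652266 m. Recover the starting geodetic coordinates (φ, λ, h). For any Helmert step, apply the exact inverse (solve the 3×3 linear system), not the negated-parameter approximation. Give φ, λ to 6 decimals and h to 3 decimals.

φ=-21.623711°, λ=92.328469°, h=2829.274 m

start: X=-241001.6454, Y=5930780.7077, Z=-2336286.4652 m
→ Helmert⁻¹: X=-240533.6631, Y=5930415.9938, Z=-2336791.4657
→ Helmert⁻¹: X=-241122.3178, Y=5929941.3910, Z=-2336802.7154
→ geod (Bowring, a=6378388.000): φ=-21.62371100°, λ=92.32846900°, h=2829.2740 m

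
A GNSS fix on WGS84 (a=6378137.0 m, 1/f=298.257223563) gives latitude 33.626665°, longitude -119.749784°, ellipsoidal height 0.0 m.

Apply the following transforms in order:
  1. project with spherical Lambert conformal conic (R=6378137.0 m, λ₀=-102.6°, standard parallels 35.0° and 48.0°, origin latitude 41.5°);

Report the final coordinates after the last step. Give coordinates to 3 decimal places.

E=-1583800.396 m, N=-715680.813 m

start: φ=33.626665°, λ=-119.749784°, h=0.000 m
→ lcc (R=6378137.0, λ₀=-102.6°): E=-1583800.3957, N=-715680.8132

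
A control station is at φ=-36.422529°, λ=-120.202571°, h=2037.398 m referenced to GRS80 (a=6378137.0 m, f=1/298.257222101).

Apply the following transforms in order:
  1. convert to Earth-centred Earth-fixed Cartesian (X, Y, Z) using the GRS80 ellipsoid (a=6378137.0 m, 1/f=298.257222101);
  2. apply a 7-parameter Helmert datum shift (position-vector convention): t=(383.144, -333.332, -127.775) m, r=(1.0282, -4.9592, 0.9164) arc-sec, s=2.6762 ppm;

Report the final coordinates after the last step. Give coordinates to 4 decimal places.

start: φ=-36.422529°, λ=-120.202571°, h=2037.398 m
→ ECEF (a=6378137.000, f=1/298.257222101): X=-2585691.7984, Y=-4442204.8080, Z=-3767230.1962
→ Helmert 7p (PV): X=-2585205.2629, Y=-4442542.7369, Z=-3767452.3646

X=-2585205.2629 m, Y=-4442542.7369 m, Z=-3767452.3646 m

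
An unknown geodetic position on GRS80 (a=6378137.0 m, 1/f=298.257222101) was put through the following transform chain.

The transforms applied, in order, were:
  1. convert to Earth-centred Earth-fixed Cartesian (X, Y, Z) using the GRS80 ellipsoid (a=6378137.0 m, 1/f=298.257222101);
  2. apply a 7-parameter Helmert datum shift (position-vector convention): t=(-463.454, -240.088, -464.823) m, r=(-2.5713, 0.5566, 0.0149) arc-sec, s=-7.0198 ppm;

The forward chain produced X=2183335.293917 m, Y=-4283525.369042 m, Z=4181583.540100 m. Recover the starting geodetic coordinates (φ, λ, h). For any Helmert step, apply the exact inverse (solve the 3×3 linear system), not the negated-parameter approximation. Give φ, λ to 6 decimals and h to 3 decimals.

start: X=2183335.2939, Y=-4283525.3690, Z=4181583.5401 m
→ Helmert⁻¹: X=2183802.4833, Y=-4283367.6401, Z=4182030.2169
→ geod (Bowring, a=6378137.000): φ=41.20790500°, λ=-62.98600900°, h=3353.0810 m

φ=41.207905°, λ=-62.986009°, h=3353.081 m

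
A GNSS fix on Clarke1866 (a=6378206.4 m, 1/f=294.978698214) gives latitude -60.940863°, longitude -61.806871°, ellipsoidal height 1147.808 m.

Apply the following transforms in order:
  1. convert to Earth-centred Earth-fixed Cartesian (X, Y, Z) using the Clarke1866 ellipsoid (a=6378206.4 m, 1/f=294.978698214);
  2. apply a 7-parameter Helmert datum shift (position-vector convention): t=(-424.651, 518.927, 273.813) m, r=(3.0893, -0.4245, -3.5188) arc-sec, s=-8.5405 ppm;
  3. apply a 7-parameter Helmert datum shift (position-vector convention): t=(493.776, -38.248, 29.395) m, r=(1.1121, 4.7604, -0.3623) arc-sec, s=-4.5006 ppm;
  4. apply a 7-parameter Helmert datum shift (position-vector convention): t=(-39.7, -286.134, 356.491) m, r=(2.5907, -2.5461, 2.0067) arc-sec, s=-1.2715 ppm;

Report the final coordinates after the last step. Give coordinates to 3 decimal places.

X=1467619.870 m, Y=-2737605.185 m, Z=-5552315.563 m

start: φ=-60.940863°, λ=-61.806871°, h=1147.808 m
→ ECEF (a=6378206.400, f=1/294.978698214): X=1467684.5155, Y=-2738008.4242, Z=-5552951.8633
→ Helmert 7p (PV): X=1467212.0489, Y=-2737407.9834, Z=-5552668.6126
→ Helmert 7p (PV): X=1467566.2635, Y=-2737406.5508, Z=-5552662.8480
→ Helmert 7p (PV): X=1467619.8701, Y=-2737605.1849, Z=-5552315.5633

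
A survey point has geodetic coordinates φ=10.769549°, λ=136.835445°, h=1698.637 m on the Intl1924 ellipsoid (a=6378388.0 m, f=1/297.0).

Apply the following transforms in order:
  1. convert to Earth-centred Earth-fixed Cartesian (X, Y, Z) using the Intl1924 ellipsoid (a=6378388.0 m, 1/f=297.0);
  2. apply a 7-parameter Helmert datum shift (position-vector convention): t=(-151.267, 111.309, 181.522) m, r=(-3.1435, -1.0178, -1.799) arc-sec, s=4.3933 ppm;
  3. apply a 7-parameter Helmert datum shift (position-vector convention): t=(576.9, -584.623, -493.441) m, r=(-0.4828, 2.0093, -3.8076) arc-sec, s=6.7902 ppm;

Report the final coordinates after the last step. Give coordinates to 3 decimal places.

start: φ=10.769549°, λ=136.835445°, h=1698.637 m
→ ECEF (a=6378388.000, f=1/297.0): X=-4572155.4950, Y=4288220.1408, Z=1184304.5689
→ Helmert 7p (PV): X=-4572295.2916, Y=4288408.2158, Z=1184403.3795
→ Helmert 7p (PV): X=-4571658.7371, Y=4287939.8884, Z=1183952.4837

X=-4571658.737 m, Y=4287939.888 m, Z=1183952.484 m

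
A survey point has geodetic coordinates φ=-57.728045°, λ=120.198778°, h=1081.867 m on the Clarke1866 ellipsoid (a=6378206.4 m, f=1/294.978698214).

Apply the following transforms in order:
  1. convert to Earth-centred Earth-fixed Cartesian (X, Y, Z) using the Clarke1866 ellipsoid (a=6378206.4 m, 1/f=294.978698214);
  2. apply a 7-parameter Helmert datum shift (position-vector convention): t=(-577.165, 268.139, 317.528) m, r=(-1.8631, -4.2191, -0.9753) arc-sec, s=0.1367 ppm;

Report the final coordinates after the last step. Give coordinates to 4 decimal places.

start: φ=-57.728045°, λ=120.198778°, h=1081.867 m
→ ECEF (a=6378206.400, f=1/294.978698214): X=-1717457.2627, Y=2951031.7989, Z=-5370340.9535
→ Helmert 7p (PV): X=-1717910.8597, Y=2951259.9542, Z=-5370085.9452

X=-1717910.8597 m, Y=2951259.9542 m, Z=-5370085.9452 m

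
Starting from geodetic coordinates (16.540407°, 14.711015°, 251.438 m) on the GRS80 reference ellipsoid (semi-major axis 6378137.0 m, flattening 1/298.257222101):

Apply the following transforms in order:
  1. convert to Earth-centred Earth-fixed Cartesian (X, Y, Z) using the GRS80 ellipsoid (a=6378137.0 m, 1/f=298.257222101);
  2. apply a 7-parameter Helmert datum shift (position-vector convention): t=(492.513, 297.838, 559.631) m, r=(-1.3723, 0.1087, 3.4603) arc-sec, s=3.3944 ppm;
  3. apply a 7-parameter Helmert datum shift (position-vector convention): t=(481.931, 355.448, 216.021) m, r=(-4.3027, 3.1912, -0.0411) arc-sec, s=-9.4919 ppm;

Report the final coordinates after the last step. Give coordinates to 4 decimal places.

X=5916554.1493 m, Y=1553939.0501 m, Z=1804833.8646 m

start: φ=16.540407°, λ=14.711015°, h=251.438 m
→ ECEF (a=6378137.000, f=1/298.257222101): X=5915612.6539, Y=1553147.5259, Z=1804206.6063
→ Helmert 7p (PV): X=5916100.1420, Y=1553561.8802, Z=1804758.9107
→ Helmert 7p (PV): X=5916554.1493, Y=1553939.0501, Z=1804833.8646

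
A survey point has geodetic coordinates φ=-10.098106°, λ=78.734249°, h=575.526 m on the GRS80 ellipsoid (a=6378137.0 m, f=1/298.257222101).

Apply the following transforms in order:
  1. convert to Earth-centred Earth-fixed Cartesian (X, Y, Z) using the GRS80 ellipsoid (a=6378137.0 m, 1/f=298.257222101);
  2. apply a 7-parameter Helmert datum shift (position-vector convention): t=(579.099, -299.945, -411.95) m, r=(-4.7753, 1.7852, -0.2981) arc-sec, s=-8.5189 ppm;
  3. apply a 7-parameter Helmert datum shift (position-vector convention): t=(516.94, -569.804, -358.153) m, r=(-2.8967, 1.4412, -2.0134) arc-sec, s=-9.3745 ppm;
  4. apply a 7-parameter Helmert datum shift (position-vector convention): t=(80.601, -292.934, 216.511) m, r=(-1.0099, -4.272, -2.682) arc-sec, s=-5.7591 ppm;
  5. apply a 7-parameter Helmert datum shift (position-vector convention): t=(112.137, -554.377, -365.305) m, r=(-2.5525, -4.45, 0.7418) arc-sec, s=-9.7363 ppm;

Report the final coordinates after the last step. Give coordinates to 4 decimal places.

start: φ=-10.098106°, λ=78.734249°, h=575.526 m
→ ECEF (a=6378137.000, f=1/298.257222101): X=1226967.0809, Y=6159529.9817, Z=-1111034.3002
→ Helmert 7p (PV): X=1227535.0135, Y=6159150.0694, Z=-1111590.0045
→ Helmert 7p (PV): X=1228092.7996, Y=6158494.9337, Z=-1112032.8096
→ Helmert 7p (PV): X=1228269.4359, Y=6158145.1192, Z=-1111814.6117
→ Helmert 7p (PV): X=1228371.4538, Y=6157521.4435, Z=-1112218.7986

X=1228371.4538 m, Y=6157521.4435 m, Z=-1112218.7986 m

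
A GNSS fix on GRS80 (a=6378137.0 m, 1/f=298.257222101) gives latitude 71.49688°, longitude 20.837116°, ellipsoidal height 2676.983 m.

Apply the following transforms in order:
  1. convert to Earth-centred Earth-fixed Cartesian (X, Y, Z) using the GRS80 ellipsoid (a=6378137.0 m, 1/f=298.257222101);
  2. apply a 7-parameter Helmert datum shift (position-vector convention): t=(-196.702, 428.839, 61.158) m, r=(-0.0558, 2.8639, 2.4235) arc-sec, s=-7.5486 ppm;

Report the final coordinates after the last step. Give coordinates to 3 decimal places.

X=1898132.172 m, Y=722939.163 m, Z=6028631.625 m

start: φ=71.496880°, λ=20.837116°, h=2676.983 m
→ ECEF (a=6378137.000, f=1/298.257222101): X=1898267.9877, Y=722491.8431, Z=6028642.5272
→ Helmert 7p (PV): X=1898132.1721, Y=722939.1626, Z=6028631.6255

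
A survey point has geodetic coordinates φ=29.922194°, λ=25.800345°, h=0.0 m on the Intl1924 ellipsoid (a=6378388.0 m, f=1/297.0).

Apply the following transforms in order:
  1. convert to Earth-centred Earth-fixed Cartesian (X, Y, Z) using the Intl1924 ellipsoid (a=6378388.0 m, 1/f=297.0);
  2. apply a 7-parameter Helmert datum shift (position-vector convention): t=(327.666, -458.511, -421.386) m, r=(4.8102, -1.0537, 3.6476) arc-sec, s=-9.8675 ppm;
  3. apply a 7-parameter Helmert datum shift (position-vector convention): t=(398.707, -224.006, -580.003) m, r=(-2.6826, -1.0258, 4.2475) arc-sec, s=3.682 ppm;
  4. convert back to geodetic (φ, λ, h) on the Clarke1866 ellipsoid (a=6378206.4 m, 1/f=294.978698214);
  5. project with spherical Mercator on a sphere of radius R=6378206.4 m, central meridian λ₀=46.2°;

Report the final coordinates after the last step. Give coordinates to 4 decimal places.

E=-2271750.4314 m, N=3492625.4696 m

start: φ=29.922194°, λ=25.800345°, h=0.000 m
→ ECEF (a=6378388.000, f=1/297.0): X=4981270.3360, Y=2408077.1707, Z=3162946.9336
→ Helmert 7p (PV): X=4981490.1074, Y=2407609.2254, Z=3162575.9407
→ Helmert 7p (PV): X=4981841.8493, Y=2407537.7971, Z=3162001.0439
→ geod (Bowring, a=6378206.400): φ=29.91468005°, λ=25.79274071°, h=-11.2708 m
→ merc (R=6378206.4, λ₀=46.2°): E=-2271750.4314, N=3492625.4696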